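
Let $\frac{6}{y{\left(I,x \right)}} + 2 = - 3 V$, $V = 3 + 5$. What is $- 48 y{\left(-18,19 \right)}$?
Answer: $\frac{144}{13} \approx 11.077$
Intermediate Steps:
$V = 8$
$y{\left(I,x \right)} = - \frac{3}{13}$ ($y{\left(I,x \right)} = \frac{6}{-2 - 24} = \frac{6}{-26} = 6 \left(- \frac{1}{26}\right) = - \frac{3}{13}$)
$- 48 y{\left(-18,19 \right)} = \left(-48\right) \left(- \frac{3}{13}\right) = \frac{144}{13}$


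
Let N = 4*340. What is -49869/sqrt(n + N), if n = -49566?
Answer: 49869*I*sqrt(48206)/48206 ≈ 227.13*I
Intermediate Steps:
N = 1360
-49869/sqrt(n + N) = -49869/sqrt(-49566 + 1360) = -49869*(-I*sqrt(48206)/48206) = -(-49869)*I*sqrt(48206)/48206 = 49869*I*sqrt(48206)/48206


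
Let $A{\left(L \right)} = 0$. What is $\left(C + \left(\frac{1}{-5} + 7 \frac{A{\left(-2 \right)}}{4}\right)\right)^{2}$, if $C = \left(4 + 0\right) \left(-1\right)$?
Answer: $\frac{441}{25} \approx 17.64$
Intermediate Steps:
$C = -4$ ($C = 4 \left(-1\right) = -4$)
$\left(C + \left(\frac{1}{-5} + 7 \frac{A{\left(-2 \right)}}{4}\right)\right)^{2} = \left(-4 + \left(\frac{1}{-5} + 7 \cdot \frac{0}{4}\right)\right)^{2} = \left(-4 - \left(\frac{1}{5} - 7 \cdot 0 \cdot \frac{1}{4}\right)\right)^{2} = \left(-4 + \left(- \frac{1}{5} + 7 \cdot 0\right)\right)^{2} = \left(-4 + \left(- \frac{1}{5} + 0\right)\right)^{2} = \left(-4 - \frac{1}{5}\right)^{2} = \left(- \frac{21}{5}\right)^{2} = \frac{441}{25}$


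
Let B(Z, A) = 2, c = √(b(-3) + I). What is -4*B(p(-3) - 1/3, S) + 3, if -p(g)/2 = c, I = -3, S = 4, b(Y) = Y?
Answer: -5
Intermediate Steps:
c = I*√6 (c = √(-3 - 3) = √(-6) = I*√6 ≈ 2.4495*I)
p(g) = -2*I*√6
-4*B(p(-3) - 1/3, S) + 3 = -4*2 + 3 = -8 + 3 = -5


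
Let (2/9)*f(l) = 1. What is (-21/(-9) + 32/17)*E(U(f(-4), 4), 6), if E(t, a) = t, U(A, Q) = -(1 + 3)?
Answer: -860/51 ≈ -16.863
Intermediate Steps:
f(l) = 9/2 (f(l) = (9/2)*1 = 9/2)
U(A, Q) = -4 (U(A, Q) = -1*4 = -4)
(-21/(-9) + 32/17)*E(U(f(-4), 4), 6) = (-21/(-9) + 32/17)*(-4) = (-21*(-⅑) + 32*(1/17))*(-4) = (7/3 + 32/17)*(-4) = (215/51)*(-4) = -860/51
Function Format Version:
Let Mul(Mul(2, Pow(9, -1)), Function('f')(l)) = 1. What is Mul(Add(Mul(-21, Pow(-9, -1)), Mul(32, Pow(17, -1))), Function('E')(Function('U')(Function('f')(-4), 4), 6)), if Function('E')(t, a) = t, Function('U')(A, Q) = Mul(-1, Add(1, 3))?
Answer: Rational(-860, 51) ≈ -16.863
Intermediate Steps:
Function('f')(l) = Rational(9, 2) (Function('f')(l) = Mul(Rational(9, 2), 1) = Rational(9, 2))
Function('U')(A, Q) = -4 (Function('U')(A, Q) = Mul(-1, 4) = -4)
Mul(Add(Mul(-21, Pow(-9, -1)), Mul(32, Pow(17, -1))), Function('E')(Function('U')(Function('f')(-4), 4), 6)) = Mul(Add(Mul(-21, Pow(-9, -1)), Mul(32, Pow(17, -1))), -4) = Mul(Add(Mul(-21, Rational(-1, 9)), Mul(32, Rational(1, 17))), -4) = Mul(Add(Rational(7, 3), Rational(32, 17)), -4) = Mul(Rational(215, 51), -4) = Rational(-860, 51)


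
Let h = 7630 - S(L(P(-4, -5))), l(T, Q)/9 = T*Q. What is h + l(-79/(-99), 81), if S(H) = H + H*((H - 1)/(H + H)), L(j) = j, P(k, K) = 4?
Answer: 180537/22 ≈ 8206.2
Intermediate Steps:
l(T, Q) = 9*Q*T (l(T, Q) = 9*(T*Q) = 9*(Q*T) = 9*Q*T)
S(H) = -½ + 3*H/2 (S(H) = H + H*((-1 + H)/((2*H))) = H + H*((-1 + H)*(1/(2*H))) = H + H*((-1 + H)/(2*H)) = H + (-½ + H/2) = -½ + 3*H/2)
h = 15249/2 (h = 7630 - (-½ + (3/2)*4) = 7630 - (-½ + 6) = 7630 - 1*11/2 = 7630 - 11/2 = 15249/2 ≈ 7624.5)
h + l(-79/(-99), 81) = 15249/2 + 9*81*(-79/(-99)) = 15249/2 + 9*81*(-79*(-1/99)) = 15249/2 + 9*81*(79/99) = 15249/2 + 6399/11 = 180537/22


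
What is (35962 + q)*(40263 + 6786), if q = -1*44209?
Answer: -388013103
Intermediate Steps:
q = -44209
(35962 + q)*(40263 + 6786) = (35962 - 44209)*(40263 + 6786) = -8247*47049 = -388013103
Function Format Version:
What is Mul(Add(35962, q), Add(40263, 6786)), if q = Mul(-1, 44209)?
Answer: -388013103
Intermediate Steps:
q = -44209
Mul(Add(35962, q), Add(40263, 6786)) = Mul(Add(35962, -44209), Add(40263, 6786)) = Mul(-8247, 47049) = -388013103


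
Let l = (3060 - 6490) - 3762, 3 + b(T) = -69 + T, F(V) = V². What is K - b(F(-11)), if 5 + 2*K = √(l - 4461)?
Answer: -103/2 + I*√11653/2 ≈ -51.5 + 53.975*I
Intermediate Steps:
b(T) = -72 + T (b(T) = -3 + (-69 + T) = -72 + T)
l = -7192 (l = -3430 - 3762 = -7192)
K = -5/2 + I*√11653/2 (K = -5/2 + √(-7192 - 4461)/2 = -5/2 + √(-11653)/2 = -5/2 + (I*√11653)/2 = -5/2 + I*√11653/2 ≈ -2.5 + 53.975*I)
K - b(F(-11)) = (-5/2 + I*√11653/2) - (-72 + (-11)²) = (-5/2 + I*√11653/2) - (-72 + 121) = (-5/2 + I*√11653/2) - 1*49 = (-5/2 + I*√11653/2) - 49 = -103/2 + I*√11653/2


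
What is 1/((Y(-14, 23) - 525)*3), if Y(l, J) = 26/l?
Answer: -7/11064 ≈ -0.00063268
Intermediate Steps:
1/((Y(-14, 23) - 525)*3) = 1/((26/(-14) - 525)*3) = 1/((26*(-1/14) - 525)*3) = 1/((-13/7 - 525)*3) = 1/(-3688/7*3) = 1/(-11064/7) = -7/11064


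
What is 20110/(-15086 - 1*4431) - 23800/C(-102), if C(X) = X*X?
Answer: -9907780/2986101 ≈ -3.3180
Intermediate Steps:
C(X) = X²
20110/(-15086 - 1*4431) - 23800/C(-102) = 20110/(-15086 - 1*4431) - 23800/((-102)²) = 20110/(-15086 - 4431) - 23800/10404 = 20110/(-19517) - 23800*1/10404 = 20110*(-1/19517) - 350/153 = -20110/19517 - 350/153 = -9907780/2986101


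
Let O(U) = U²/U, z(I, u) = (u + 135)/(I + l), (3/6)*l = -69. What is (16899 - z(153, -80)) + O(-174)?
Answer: 50164/3 ≈ 16721.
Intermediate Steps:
l = -138 (l = 2*(-69) = -138)
z(I, u) = (135 + u)/(-138 + I) (z(I, u) = (u + 135)/(I - 138) = (135 + u)/(-138 + I))
O(U) = U
(16899 - z(153, -80)) + O(-174) = (16899 - (135 - 80)/(-138 + 153)) - 174 = (16899 - 55/15) - 174 = (16899 - 1*11/3) - 174 = (16899 - 11/3) - 174 = 50686/3 - 174 = 50164/3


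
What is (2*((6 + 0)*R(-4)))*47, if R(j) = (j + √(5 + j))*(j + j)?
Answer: 13536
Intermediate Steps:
R(j) = 2*j*(j + √(5 + j)) (R(j) = (j + √(5 + j))*(2*j) = 2*j*(j + √(5 + j)))
(2*((6 + 0)*R(-4)))*47 = (2*((6 + 0)*(2*(-4)*(-4 + √(5 - 4)))))*47 = (2*(6*(2*(-4)*(-4 + √1))))*47 = (2*(6*(2*(-4)*(-4 + 1))))*47 = (2*(6*(2*(-4)*(-3))))*47 = (2*(6*24))*47 = (2*144)*47 = 288*47 = 13536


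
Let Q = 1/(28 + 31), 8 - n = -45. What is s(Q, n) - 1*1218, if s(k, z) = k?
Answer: -71861/59 ≈ -1218.0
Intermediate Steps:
n = 53 (n = 8 - 1*(-45) = 8 + 45 = 53)
Q = 1/59 ≈ 0.016949
s(Q, n) - 1*1218 = 1/59 - 1*1218 = 1/59 - 1218 = -71861/59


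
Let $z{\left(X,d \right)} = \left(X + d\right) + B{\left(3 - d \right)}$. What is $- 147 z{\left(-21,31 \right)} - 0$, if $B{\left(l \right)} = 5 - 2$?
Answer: $-1911$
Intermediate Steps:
$B{\left(l \right)} = 3$
$z{\left(X,d \right)} = 3 + X + d$ ($z{\left(X,d \right)} = \left(X + d\right) + 3 = 3 + X + d$)
$- 147 z{\left(-21,31 \right)} - 0 = - 147 \left(3 - 21 + 31\right) - 0 = \left(-147\right) 13 + 0 = -1911 + 0 = -1911$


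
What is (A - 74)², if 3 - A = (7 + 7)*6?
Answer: 24025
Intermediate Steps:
A = -81 (A = 3 - (7 + 7)*6 = 3 - 14*6 = 3 - 1*84 = 3 - 84 = -81)
(A - 74)² = (-81 - 74)² = (-155)² = 24025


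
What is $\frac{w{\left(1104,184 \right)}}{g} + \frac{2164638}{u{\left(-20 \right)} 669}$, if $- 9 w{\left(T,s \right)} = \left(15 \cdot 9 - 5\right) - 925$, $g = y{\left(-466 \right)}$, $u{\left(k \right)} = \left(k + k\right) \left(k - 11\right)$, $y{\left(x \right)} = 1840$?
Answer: $\frac{101405293}{38159760} \approx 2.6574$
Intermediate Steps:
$u{\left(k \right)} = 2 k \left(-11 + k\right)$
$g = 1840$
$w{\left(T,s \right)} = \frac{265}{3}$ ($w{\left(T,s \right)} = - \frac{\left(15 \cdot 9 - 5\right) - 925}{9} = - \frac{\left(135 - 5\right) - 925}{9} = - \frac{130 - 925}{9} = \left(- \frac{1}{9}\right) \left(-795\right) = \frac{265}{3}$)
$\frac{w{\left(1104,184 \right)}}{g} + \frac{2164638}{u{\left(-20 \right)} 669} = \frac{265}{3 \cdot 1840} + \frac{2164638}{2 \left(-20\right) \left(-11 - 20\right) 669} = \frac{265}{3} \cdot \frac{1}{1840} + \frac{2164638}{2 \left(-20\right) \left(-31\right) 669} = \frac{53}{1104} + \frac{2164638}{1240 \cdot 669} = \frac{53}{1104} + \frac{2164638}{829560} = \frac{53}{1104} + 2164638 \cdot \frac{1}{829560} = \frac{53}{1104} + \frac{360773}{138260} = \frac{101405293}{38159760}$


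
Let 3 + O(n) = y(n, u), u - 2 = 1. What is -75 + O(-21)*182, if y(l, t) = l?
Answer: -4443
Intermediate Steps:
u = 3 (u = 2 + 1 = 3)
O(n) = -3 + n
-75 + O(-21)*182 = -75 + (-3 - 21)*182 = -75 - 24*182 = -75 - 4368 = -4443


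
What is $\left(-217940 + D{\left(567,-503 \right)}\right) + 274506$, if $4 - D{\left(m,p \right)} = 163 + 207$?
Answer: $56200$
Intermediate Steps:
$D{\left(m,p \right)} = -366$ ($D{\left(m,p \right)} = 4 - \left(163 + 207\right) = 4 - 370 = -366$)
$\left(-217940 + D{\left(567,-503 \right)}\right) + 274506 = \left(-217940 - 366\right) + 274506 = -218306 + 274506 = 56200$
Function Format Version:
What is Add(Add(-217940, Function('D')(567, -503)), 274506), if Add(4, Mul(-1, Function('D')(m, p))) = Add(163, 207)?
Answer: 56200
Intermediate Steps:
Function('D')(m, p) = -366 (Function('D')(m, p) = Add(4, Mul(-1, Add(163, 207))) = Add(4, Mul(-1, 370)) = Add(4, -370) = -366)
Add(Add(-217940, Function('D')(567, -503)), 274506) = Add(Add(-217940, -366), 274506) = Add(-218306, 274506) = 56200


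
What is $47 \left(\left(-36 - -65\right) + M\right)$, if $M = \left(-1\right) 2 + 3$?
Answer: $1410$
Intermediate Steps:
$M = 1$ ($M = -2 + 3 = 1$)
$47 \left(\left(-36 - -65\right) + M\right) = 47 \left(\left(-36 - -65\right) + 1\right) = 47 \left(\left(-36 + 65\right) + 1\right) = 47 \left(29 + 1\right) = 47 \cdot 30 = 1410$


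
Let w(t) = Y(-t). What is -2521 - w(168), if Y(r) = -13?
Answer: -2508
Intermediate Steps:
w(t) = -13
-2521 - w(168) = -2521 - 1*(-13) = -2521 + 13 = -2508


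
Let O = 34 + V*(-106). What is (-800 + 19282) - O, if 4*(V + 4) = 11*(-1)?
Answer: 35465/2 ≈ 17733.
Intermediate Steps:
V = -27/4 (V = -4 + (11*(-1))/4 = -4 + (1/4)*(-11) = -4 - 11/4 = -27/4 ≈ -6.7500)
O = 1499/2 (O = 34 - 27/4*(-106) = 34 + 1431/2 = 1499/2 ≈ 749.50)
(-800 + 19282) - O = (-800 + 19282) - 1*1499/2 = 18482 - 1499/2 = 35465/2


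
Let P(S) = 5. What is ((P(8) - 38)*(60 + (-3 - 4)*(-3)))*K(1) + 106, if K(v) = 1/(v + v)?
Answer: -2461/2 ≈ -1230.5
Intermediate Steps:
K(v) = 1/(2*v)
((P(8) - 38)*(60 + (-3 - 4)*(-3)))*K(1) + 106 = ((5 - 38)*(60 + (-3 - 4)*(-3)))*((½)/1) + 106 = (-33*(60 - 7*(-3)))*((½)*1) + 106 = -33*(60 + 21)*(½) + 106 = -33*81*(½) + 106 = -2673*½ + 106 = -2673/2 + 106 = -2461/2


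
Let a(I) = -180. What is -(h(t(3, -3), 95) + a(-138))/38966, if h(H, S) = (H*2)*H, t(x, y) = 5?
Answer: 65/19483 ≈ 0.0033362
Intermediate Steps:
h(H, S) = 2*H**2 (h(H, S) = (2*H)*H = 2*H**2)
-(h(t(3, -3), 95) + a(-138))/38966 = -(2*5**2 - 180)/38966 = -(2*25 - 180)*(1/38966) = -(50 - 180)*(1/38966) = -1*(-130)*(1/38966) = 130*(1/38966) = 65/19483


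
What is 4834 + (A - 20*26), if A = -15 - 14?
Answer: 4285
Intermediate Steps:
A = -29
4834 + (A - 20*26) = 4834 + (-29 - 20*26) = 4834 + (-29 - 520) = 4834 - 549 = 4285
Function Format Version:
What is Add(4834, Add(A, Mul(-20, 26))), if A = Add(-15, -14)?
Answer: 4285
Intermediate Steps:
A = -29
Add(4834, Add(A, Mul(-20, 26))) = Add(4834, Add(-29, Mul(-20, 26))) = Add(4834, Add(-29, -520)) = Add(4834, -549) = 4285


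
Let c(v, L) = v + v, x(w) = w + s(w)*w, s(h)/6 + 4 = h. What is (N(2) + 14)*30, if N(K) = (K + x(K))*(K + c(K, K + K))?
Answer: -3180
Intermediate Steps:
s(h) = -24 + 6*h
x(w) = w + w*(-24 + 6*w) (x(w) = w + (-24 + 6*w)*w = w + w*(-24 + 6*w))
c(v, L) = 2*v
N(K) = 3*K*(K + K*(-23 + 6*K)) (N(K) = (K + K*(-23 + 6*K))*(K + 2*K) = (K + K*(-23 + 6*K))*(3*K) = 3*K*(K + K*(-23 + 6*K)))
(N(2) + 14)*30 = (2**2*(-66 + 18*2) + 14)*30 = (4*(-66 + 36) + 14)*30 = (4*(-30) + 14)*30 = (-120 + 14)*30 = -106*30 = -3180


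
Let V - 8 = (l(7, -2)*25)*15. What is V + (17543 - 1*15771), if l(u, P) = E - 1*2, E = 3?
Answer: 2155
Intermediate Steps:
l(u, P) = 1 (l(u, P) = 3 - 1*2 = 3 - 2 = 1)
V = 383 (V = 8 + (1*25)*15 = 8 + 25*15 = 8 + 375 = 383)
V + (17543 - 1*15771) = 383 + (17543 - 1*15771) = 383 + (17543 - 15771) = 383 + 1772 = 2155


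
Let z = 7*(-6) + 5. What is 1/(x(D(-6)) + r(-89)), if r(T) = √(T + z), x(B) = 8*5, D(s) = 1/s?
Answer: 20/863 - 3*I*√14/1726 ≈ 0.023175 - 0.0065035*I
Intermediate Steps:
z = -37 (z = -42 + 5 = -37)
x(B) = 40
r(T) = √(-37 + T) (r(T) = √(T - 37) = √(-37 + T))
1/(x(D(-6)) + r(-89)) = 1/(40 + √(-37 - 89)) = 1/(40 + √(-126)) = 1/(40 + 3*I*√14)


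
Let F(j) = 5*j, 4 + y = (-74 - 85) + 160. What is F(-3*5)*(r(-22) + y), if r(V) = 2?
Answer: 75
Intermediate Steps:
y = -3 (y = -4 + ((-74 - 85) + 160) = -4 + (-159 + 160) = -4 + 1 = -3)
F(-3*5)*(r(-22) + y) = (5*(-3*5))*(2 - 3) = (5*(-15))*(-1) = -75*(-1) = 75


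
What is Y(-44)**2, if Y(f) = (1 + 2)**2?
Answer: 81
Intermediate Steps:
Y(f) = 9 (Y(f) = 3**2 = 9)
Y(-44)**2 = 9**2 = 81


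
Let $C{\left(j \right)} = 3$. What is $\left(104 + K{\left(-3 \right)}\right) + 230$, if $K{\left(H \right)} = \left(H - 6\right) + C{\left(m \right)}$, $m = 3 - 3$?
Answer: $328$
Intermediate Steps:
$m = 0$ ($m = 3 - 3 = 0$)
$K{\left(H \right)} = -3 + H$ ($K{\left(H \right)} = \left(H - 6\right) + 3 = \left(-6 + H\right) + 3 = -3 + H$)
$\left(104 + K{\left(-3 \right)}\right) + 230 = \left(104 - 6\right) + 230 = 98 + 230 = 328$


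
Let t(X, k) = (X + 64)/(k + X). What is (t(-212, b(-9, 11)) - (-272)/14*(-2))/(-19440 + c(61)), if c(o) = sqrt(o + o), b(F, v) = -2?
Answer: 277855920/141528597511 + 14293*sqrt(122)/141528597511 ≈ 0.0019644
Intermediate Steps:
t(X, k) = (64 + X)/(X + k)
c(o) = sqrt(2)*sqrt(o) (c(o) = sqrt(2*o) = sqrt(2)*sqrt(o))
(t(-212, b(-9, 11)) - (-272)/14*(-2))/(-19440 + c(61)) = ((64 - 212)/(-212 - 2) - (-272)/14*(-2))/(-19440 + sqrt(2)*sqrt(61)) = (-148/(-214) - (-272)/14*(-2))/(-19440 + sqrt(122)) = (-1/214*(-148) - 17*(-8/7)*(-2))/(-19440 + sqrt(122)) = (74/107 + (136/7)*(-2))/(-19440 + sqrt(122)) = (74/107 - 272/7)/(-19440 + sqrt(122)) = -28586/(749*(-19440 + sqrt(122)))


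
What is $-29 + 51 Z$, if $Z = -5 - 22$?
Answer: $-1406$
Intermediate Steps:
$Z = -27$ ($Z = -5 - 22 = -27$)
$-29 + 51 Z = -29 + 51 \left(-27\right) = -29 - 1377 = -1406$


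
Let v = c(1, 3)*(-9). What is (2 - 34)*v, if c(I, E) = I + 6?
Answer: 2016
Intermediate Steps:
c(I, E) = 6 + I
v = -63 (v = (6 + 1)*(-9) = 7*(-9) = -63)
(2 - 34)*v = (2 - 34)*(-63) = -32*(-63) = 2016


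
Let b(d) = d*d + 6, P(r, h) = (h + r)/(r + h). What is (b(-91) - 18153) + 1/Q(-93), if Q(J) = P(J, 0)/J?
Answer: -9959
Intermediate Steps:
P(r, h) = 1 (P(r, h) = (h + r)/(h + r) = 1)
b(d) = 6 + d² (b(d) = d² + 6 = 6 + d²)
Q(J) = 1/J
(b(-91) - 18153) + 1/Q(-93) = ((6 + (-91)²) - 18153) + 1/(1/(-93)) = ((6 + 8281) - 18153) + 1/(-1/93) = (8287 - 18153) - 93 = -9866 - 93 = -9959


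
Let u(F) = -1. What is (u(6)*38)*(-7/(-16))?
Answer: -133/8 ≈ -16.625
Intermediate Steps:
(u(6)*38)*(-7/(-16)) = (-1*38)*(-7/(-16)) = -(-266)*(-1)/16 = -38*7/16 = -133/8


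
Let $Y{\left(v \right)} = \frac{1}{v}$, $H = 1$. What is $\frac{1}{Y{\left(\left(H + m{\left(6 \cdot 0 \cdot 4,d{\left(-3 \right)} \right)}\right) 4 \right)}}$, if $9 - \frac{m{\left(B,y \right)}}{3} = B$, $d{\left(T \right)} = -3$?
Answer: $112$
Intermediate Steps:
$m{\left(B,y \right)} = 27 - 3 B$
$\frac{1}{Y{\left(\left(H + m{\left(6 \cdot 0 \cdot 4,d{\left(-3 \right)} \right)}\right) 4 \right)}} = \frac{1}{\frac{1}{\left(1 + \left(27 - 3 \cdot 6 \cdot 0 \cdot 4\right)\right) 4}} = \frac{1}{\frac{1}{\left(1 + \left(27 - 3 \cdot 0 \cdot 4\right)\right) 4}} = \frac{1}{\frac{1}{\left(1 + \left(27 - 0\right)\right) 4}} = \frac{1}{\frac{1}{\left(1 + \left(27 + 0\right)\right) 4}} = \frac{1}{\frac{1}{\left(1 + 27\right) 4}} = \frac{1}{\frac{1}{28 \cdot 4}} = \frac{1}{\frac{1}{112}} = 112$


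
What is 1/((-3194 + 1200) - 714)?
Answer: -1/2708 ≈ -0.00036928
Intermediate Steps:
1/((-3194 + 1200) - 714) = 1/(-1994 - 714) = 1/(-2708) = -1/2708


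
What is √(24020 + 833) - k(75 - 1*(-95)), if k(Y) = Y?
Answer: -170 + √24853 ≈ -12.352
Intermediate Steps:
√(24020 + 833) - k(75 - 1*(-95)) = √(24020 + 833) - (75 - 1*(-95)) = √24853 - (75 + 95) = √24853 - 1*170 = √24853 - 170 = -170 + √24853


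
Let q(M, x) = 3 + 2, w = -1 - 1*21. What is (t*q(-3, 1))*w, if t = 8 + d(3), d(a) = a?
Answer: -1210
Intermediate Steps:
w = -22 (w = -1 - 21 = -22)
q(M, x) = 5
t = 11 (t = 8 + 3 = 11)
(t*q(-3, 1))*w = (11*5)*(-22) = 55*(-22) = -1210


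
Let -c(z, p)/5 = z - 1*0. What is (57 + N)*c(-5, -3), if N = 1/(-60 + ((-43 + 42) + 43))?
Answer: 25625/18 ≈ 1423.6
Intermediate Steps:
c(z, p) = -5*z (c(z, p) = -5*(z - 1*0) = -5*(z + 0) = -5*z)
N = -1/18 (N = 1/(-60 + (-1 + 43)) = 1/(-60 + 42) = 1/(-18) = -1/18 ≈ -0.055556)
(57 + N)*c(-5, -3) = (57 - 1/18)*(-5*(-5)) = (1025/18)*25 = 25625/18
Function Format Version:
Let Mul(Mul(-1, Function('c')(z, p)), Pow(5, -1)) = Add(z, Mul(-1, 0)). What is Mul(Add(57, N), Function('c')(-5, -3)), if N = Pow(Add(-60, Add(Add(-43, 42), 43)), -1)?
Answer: Rational(25625, 18) ≈ 1423.6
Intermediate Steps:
Function('c')(z, p) = Mul(-5, z) (Function('c')(z, p) = Mul(-5, Add(z, Mul(-1, 0))) = Mul(-5, Add(z, 0)) = Mul(-5, z))
N = Rational(-1, 18) (N = Pow(Add(-60, Add(-1, 43)), -1) = Pow(Add(-60, 42), -1) = Pow(-18, -1) = Rational(-1, 18) ≈ -0.055556)
Mul(Add(57, N), Function('c')(-5, -3)) = Mul(Add(57, Rational(-1, 18)), Mul(-5, -5)) = Mul(Rational(1025, 18), 25) = Rational(25625, 18)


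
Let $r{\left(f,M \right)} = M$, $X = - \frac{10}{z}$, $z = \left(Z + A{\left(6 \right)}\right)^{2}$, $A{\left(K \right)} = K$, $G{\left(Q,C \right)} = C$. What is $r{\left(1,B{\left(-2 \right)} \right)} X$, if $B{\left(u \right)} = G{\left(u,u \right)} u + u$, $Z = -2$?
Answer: $- \frac{5}{4} \approx -1.25$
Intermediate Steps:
$z = 16$ ($z = \left(-2 + 6\right)^{2} = 4^{2} = 16$)
$B{\left(u \right)} = u + u^{2}$ ($B{\left(u \right)} = u u + u = u^{2} + u = u + u^{2}$)
$X = - \frac{5}{8}$ ($X = - \frac{10}{16} = \left(-10\right) \frac{1}{16} = - \frac{5}{8} \approx -0.625$)
$r{\left(1,B{\left(-2 \right)} \right)} X = - 2 \left(1 - 2\right) \left(- \frac{5}{8}\right) = \left(-2\right) \left(-1\right) \left(- \frac{5}{8}\right) = 2 \left(- \frac{5}{8}\right) = - \frac{5}{4}$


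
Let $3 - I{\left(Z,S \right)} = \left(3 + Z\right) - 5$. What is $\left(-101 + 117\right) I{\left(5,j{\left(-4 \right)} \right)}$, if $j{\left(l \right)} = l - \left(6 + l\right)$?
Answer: $0$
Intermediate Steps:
$j{\left(l \right)} = -6$ ($j{\left(l \right)} = l - \left(6 + l\right) = -6$)
$I{\left(Z,S \right)} = 5 - Z$ ($I{\left(Z,S \right)} = 3 - \left(\left(3 + Z\right) - 5\right) = 3 - \left(-2 + Z\right) = 5 - Z$)
$\left(-101 + 117\right) I{\left(5,j{\left(-4 \right)} \right)} = \left(-101 + 117\right) \left(5 - 5\right) = 16 \left(5 - 5\right) = 16 \cdot 0 = 0$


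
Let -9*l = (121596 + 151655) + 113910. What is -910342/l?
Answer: 8193078/387161 ≈ 21.162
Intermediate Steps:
l = -387161/9 (l = -((121596 + 151655) + 113910)/9 = -(273251 + 113910)/9 = -⅑*387161 = -387161/9 ≈ -43018.)
-910342/l = -910342/(-387161/9) = -910342*(-9/387161) = 8193078/387161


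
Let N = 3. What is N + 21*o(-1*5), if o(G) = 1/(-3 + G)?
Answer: 3/8 ≈ 0.37500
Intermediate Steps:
N + 21*o(-1*5) = 3 + 21/(-3 - 1*5) = 3 + 21/(-3 - 5) = 3 + 21/(-8) = 3 + 21*(-⅛) = 3 - 21/8 = 3/8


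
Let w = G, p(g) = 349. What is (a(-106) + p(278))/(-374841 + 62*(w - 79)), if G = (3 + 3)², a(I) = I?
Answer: -243/377507 ≈ -0.00064370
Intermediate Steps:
G = 36 (G = 6² = 36)
w = 36
(a(-106) + p(278))/(-374841 + 62*(w - 79)) = (-106 + 349)/(-374841 + 62*(36 - 79)) = 243/(-374841 + 62*(-43)) = 243/(-374841 - 2666) = 243/(-377507) = 243*(-1/377507) = -243/377507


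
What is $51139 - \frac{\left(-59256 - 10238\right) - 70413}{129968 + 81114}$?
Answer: $\frac{10794662305}{211082} \approx 51140.0$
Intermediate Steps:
$51139 - \frac{\left(-59256 - 10238\right) - 70413}{129968 + 81114} = 51139 - \frac{\left(-59256 - 10238\right) - 70413}{211082} = 51139 - \left(-69494 - 70413\right) \frac{1}{211082} = 51139 - \left(-139907\right) \frac{1}{211082} = 51139 - - \frac{139907}{211082} = 51139 + \frac{139907}{211082} = \frac{10794662305}{211082}$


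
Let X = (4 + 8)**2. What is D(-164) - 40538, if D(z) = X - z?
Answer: -40230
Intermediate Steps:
X = 144 (X = 12**2 = 144)
D(z) = 144 - z
D(-164) - 40538 = (144 - 1*(-164)) - 40538 = (144 + 164) - 40538 = 308 - 40538 = -40230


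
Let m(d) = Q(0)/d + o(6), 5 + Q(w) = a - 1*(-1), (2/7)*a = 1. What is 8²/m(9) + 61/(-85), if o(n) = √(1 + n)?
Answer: -40367/192695 + 20736*√7/2267 ≈ 23.991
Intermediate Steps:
a = 7/2 (a = (7/2)*1 = 7/2 ≈ 3.5000)
Q(w) = -½ (Q(w) = -5 + (7/2 - 1*(-1)) = -5 + (7/2 + 1) = -5 + 9/2 = -½)
m(d) = √7 - 1/(2*d) (m(d) = -1/(2*d) + √(1 + 6) = -1/(2*d) + √7 = √7 - 1/(2*d))
8²/m(9) + 61/(-85) = 8²/(√7 - ½/9) + 61/(-85) = 64/(√7 - ½*⅑) + 61*(-1/85) = 64/(√7 - 1/18) - 61/85 = 64/(-1/18 + √7) - 61/85 = -61/85 + 64/(-1/18 + √7)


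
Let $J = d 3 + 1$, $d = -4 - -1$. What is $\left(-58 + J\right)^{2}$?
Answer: $4356$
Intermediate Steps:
$d = -3$ ($d = -4 + 1 = -3$)
$J = -8$ ($J = \left(-3\right) 3 + 1 = -9 + 1 = -8$)
$\left(-58 + J\right)^{2} = \left(-58 - 8\right)^{2} = \left(-66\right)^{2} = 4356$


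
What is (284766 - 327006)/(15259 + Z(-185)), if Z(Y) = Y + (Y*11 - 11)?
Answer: -10560/3257 ≈ -3.2422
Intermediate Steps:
Z(Y) = -11 + 12*Y (Z(Y) = Y + (11*Y - 11) = Y + (-11 + 11*Y) = -11 + 12*Y)
(284766 - 327006)/(15259 + Z(-185)) = (284766 - 327006)/(15259 + (-11 + 12*(-185))) = -42240/(15259 + (-11 - 2220)) = -42240/(15259 - 2231) = -42240/13028 = -42240*1/13028 = -10560/3257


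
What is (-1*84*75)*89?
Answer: -560700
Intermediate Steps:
(-1*84*75)*89 = -84*75*89 = -6300*89 = -560700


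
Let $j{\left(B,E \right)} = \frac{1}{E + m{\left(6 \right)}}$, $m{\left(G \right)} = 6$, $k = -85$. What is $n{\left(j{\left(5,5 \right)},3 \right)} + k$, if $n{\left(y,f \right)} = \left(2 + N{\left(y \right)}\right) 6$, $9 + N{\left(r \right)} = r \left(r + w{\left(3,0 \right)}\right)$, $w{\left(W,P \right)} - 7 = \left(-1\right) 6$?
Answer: $- \frac{15295}{121} \approx -126.4$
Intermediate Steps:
$w{\left(W,P \right)} = 1$ ($w{\left(W,P \right)} = 7 - 6 = 1$)
$N{\left(r \right)} = -9 + r \left(1 + r\right)$ ($N{\left(r \right)} = -9 + r \left(r + 1\right) = -9 + r \left(1 + r\right)$)
$j{\left(B,E \right)} = \frac{1}{6 + E}$ ($j{\left(B,E \right)} = \frac{1}{E + 6} = \frac{1}{6 + E}$)
$n{\left(y,f \right)} = -42 + 6 y + 6 y^{2}$ ($n{\left(y,f \right)} = \left(2 + \left(-9 + y + y^{2}\right)\right) 6 = \left(-7 + y + y^{2}\right) 6 = -42 + 6 y + 6 y^{2}$)
$n{\left(j{\left(5,5 \right)},3 \right)} + k = \left(-42 + \frac{6}{6 + 5} + 6 \left(\frac{1}{6 + 5}\right)^{2}\right) - 85 = \left(-42 + \frac{6}{11} + 6 \left(\frac{1}{11}\right)^{2}\right) - 85 = \left(-42 + 6 \cdot \frac{1}{11} + \frac{6}{121}\right) - 85 = \left(-42 + \frac{6}{11} + 6 \cdot \frac{1}{121}\right) - 85 = \left(-42 + \frac{6}{11} + \frac{6}{121}\right) - 85 = - \frac{5010}{121} - 85 = - \frac{15295}{121}$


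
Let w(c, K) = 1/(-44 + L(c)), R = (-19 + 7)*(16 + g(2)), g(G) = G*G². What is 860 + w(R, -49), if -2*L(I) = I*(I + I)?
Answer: 71369679/82988 ≈ 860.00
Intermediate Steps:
g(G) = G³
L(I) = -I² (L(I) = -I*(I + I)/2 = -I*2*I/2 = -I²)
R = -288 (R = (-19 + 7)*(16 + 2³) = -12*(16 + 8) = -12*24 = -288)
w(c, K) = 1/(-44 - c²)
860 + w(R, -49) = 860 - 1/(44 + (-288)²) = 860 - 1/(44 + 82944) = 860 - 1/82988 = 71369679/82988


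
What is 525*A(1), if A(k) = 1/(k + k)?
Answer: 525/2 ≈ 262.50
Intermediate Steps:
A(k) = 1/(2*k)
525*A(1) = 525*((½)/1) = 525*((½)*1) = 525*(½) = 525/2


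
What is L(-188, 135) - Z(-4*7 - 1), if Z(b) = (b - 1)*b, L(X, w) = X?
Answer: -1058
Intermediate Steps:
Z(b) = b*(-1 + b) (Z(b) = (-1 + b)*b = b*(-1 + b))
L(-188, 135) - Z(-4*7 - 1) = -188 - (-4*7 - 1)*(-1 + (-4*7 - 1)) = -188 - (-28 - 1)*(-1 + (-28 - 1)) = -188 - (-29)*(-1 - 29) = -188 - (-29)*(-30) = -188 - 1*870 = -188 - 870 = -1058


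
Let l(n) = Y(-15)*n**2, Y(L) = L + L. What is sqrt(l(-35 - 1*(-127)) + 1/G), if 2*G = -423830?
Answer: I*sqrt(11403031037983915)/211915 ≈ 503.9*I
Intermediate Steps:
G = -211915 (G = (1/2)*(-423830) = -211915)
Y(L) = 2*L
l(n) = -30*n**2 (l(n) = (2*(-15))*n**2 = -30*n**2)
sqrt(l(-35 - 1*(-127)) + 1/G) = sqrt(-30*(-35 - 1*(-127))**2 + 1/(-211915)) = sqrt(-30*(-35 + 127)**2 - 1/211915) = sqrt(-30*92**2 - 1/211915) = sqrt(-30*8464 - 1/211915) = sqrt(-253920 - 1/211915) = sqrt(-53809456801/211915) = I*sqrt(11403031037983915)/211915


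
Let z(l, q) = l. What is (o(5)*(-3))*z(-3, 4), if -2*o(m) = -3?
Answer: 27/2 ≈ 13.500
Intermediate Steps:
o(m) = 3/2 (o(m) = -1/2*(-3) = 3/2)
(o(5)*(-3))*z(-3, 4) = ((3/2)*(-3))*(-3) = -9/2*(-3) = 27/2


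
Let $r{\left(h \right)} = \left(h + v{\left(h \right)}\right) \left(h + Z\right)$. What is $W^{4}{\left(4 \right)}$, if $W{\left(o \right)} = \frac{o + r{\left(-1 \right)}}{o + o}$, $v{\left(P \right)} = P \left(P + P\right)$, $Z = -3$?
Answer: $0$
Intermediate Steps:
$v{\left(P \right)} = 2 P^{2}$ ($v{\left(P \right)} = P 2 P = 2 P^{2}$)
$r{\left(h \right)} = \left(-3 + h\right) \left(h + 2 h^{2}\right)$ ($r{\left(h \right)} = \left(h + 2 h^{2}\right) \left(h - 3\right) = \left(h + 2 h^{2}\right) \left(-3 + h\right) = \left(-3 + h\right) \left(h + 2 h^{2}\right)$)
$W{\left(o \right)} = \frac{-4 + o}{2 o}$ ($W{\left(o \right)} = \frac{o - \left(-3 - -5 + 2 \left(-1\right)^{2}\right)}{o + o} = \frac{o - \left(-3 + 5 + 2 \cdot 1\right)}{2 o} = \left(o - \left(-3 + 5 + 2\right)\right) \frac{1}{2 o} = \left(o - 4\right) \frac{1}{2 o} = \left(-4 + o\right) \frac{1}{2 o} = \frac{-4 + o}{2 o}$)
$W^{4}{\left(4 \right)} = \left(\frac{-4 + 4}{2 \cdot 4}\right)^{4} = \left(\frac{1}{2} \cdot \frac{1}{4} \cdot 0\right)^{4} = 0^{4} = 0$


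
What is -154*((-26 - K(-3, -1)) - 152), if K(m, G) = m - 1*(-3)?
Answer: 27412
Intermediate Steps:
K(m, G) = 3 + m (K(m, G) = m + 3 = 3 + m)
-154*((-26 - K(-3, -1)) - 152) = -154*((-26 - (3 - 3)) - 152) = -154*((-26 - 1*0) - 152) = -154*((-26 + 0) - 152) = -154*(-26 - 152) = -154*(-178) = 27412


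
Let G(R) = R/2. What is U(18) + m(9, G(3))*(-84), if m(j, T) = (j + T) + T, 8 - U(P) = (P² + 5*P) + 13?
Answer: -1427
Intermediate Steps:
U(P) = -5 - P² - 5*P (U(P) = 8 - ((P² + 5*P) + 13) = 8 - (13 + P² + 5*P) = 8 + (-13 - P² - 5*P) = -5 - P² - 5*P)
G(R) = R/2 (G(R) = R*(½) = R/2)
m(j, T) = j + 2*T (m(j, T) = (T + j) + T = j + 2*T)
U(18) + m(9, G(3))*(-84) = (-5 - 1*18² - 5*18) + (9 + 2*((½)*3))*(-84) = (-5 - 1*324 - 90) + (9 + 2*(3/2))*(-84) = (-5 - 324 - 90) + (9 + 3)*(-84) = -419 + 12*(-84) = -419 - 1008 = -1427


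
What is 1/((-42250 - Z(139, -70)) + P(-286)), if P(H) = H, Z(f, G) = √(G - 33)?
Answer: I/(√103 - 42536*I) ≈ -2.3509e-5 + 5.6093e-9*I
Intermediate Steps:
Z(f, G) = √(-33 + G)
1/((-42250 - Z(139, -70)) + P(-286)) = 1/((-42250 - √(-33 - 70)) - 286) = 1/((-42250 - √(-103)) - 286) = 1/((-42250 - I*√103) - 286) = 1/(-42536 - I*√103)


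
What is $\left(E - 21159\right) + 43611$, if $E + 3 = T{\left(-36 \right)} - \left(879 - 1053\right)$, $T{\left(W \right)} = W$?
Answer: $22587$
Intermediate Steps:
$E = 135$ ($E = -3 - \left(915 - 1053\right) = -3 - -138 = -3 + \left(-36 + 174\right) = -3 + 138 = 135$)
$\left(E - 21159\right) + 43611 = \left(135 - 21159\right) + 43611 = -21024 + 43611 = 22587$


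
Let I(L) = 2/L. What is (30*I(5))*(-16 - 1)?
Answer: -204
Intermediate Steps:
(30*I(5))*(-16 - 1) = (30*(2/5))*(-16 - 1) = (30*(2*(⅕)))*(-17) = (30*(⅖))*(-17) = 12*(-17) = -204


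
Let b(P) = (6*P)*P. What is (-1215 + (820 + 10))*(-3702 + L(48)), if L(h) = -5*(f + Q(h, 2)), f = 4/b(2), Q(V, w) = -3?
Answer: 8518895/6 ≈ 1.4198e+6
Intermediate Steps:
b(P) = 6*P**2
f = 1/6 (f = 4/((6*2**2)) = 4/((6*4)) = 4/24 = 4*(1/24) = 1/6 ≈ 0.16667)
L(h) = 85/6 (L(h) = -5*(1/6 - 3) = -5*(-17/6) = 85/6)
(-1215 + (820 + 10))*(-3702 + L(48)) = (-1215 + (820 + 10))*(-3702 + 85/6) = (-1215 + 830)*(-22127/6) = -385*(-22127/6) = 8518895/6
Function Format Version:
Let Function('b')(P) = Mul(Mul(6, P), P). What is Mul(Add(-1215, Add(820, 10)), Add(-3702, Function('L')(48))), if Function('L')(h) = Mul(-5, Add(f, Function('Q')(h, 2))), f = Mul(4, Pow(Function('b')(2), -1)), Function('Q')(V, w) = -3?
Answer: Rational(8518895, 6) ≈ 1.4198e+6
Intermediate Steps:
Function('b')(P) = Mul(6, Pow(P, 2))
f = Rational(1, 6) (f = Mul(4, Pow(Mul(6, Pow(2, 2)), -1)) = Mul(4, Pow(Mul(6, 4), -1)) = Mul(4, Pow(24, -1)) = Mul(4, Rational(1, 24)) = Rational(1, 6) ≈ 0.16667)
Function('L')(h) = Rational(85, 6) (Function('L')(h) = Mul(-5, Add(Rational(1, 6), -3)) = Mul(-5, Rational(-17, 6)) = Rational(85, 6))
Mul(Add(-1215, Add(820, 10)), Add(-3702, Function('L')(48))) = Mul(Add(-1215, Add(820, 10)), Add(-3702, Rational(85, 6))) = Mul(Add(-1215, 830), Rational(-22127, 6)) = Mul(-385, Rational(-22127, 6)) = Rational(8518895, 6)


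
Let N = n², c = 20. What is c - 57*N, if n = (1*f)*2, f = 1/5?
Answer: 272/25 ≈ 10.880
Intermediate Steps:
f = ⅕ ≈ 0.20000
n = ⅖ (n = (1*(⅕))*2 = (⅕)*2 = ⅖ ≈ 0.40000)
N = 4/25 (N = (⅖)² = 4/25 ≈ 0.16000)
c - 57*N = 20 - 57*4/25 = 20 - 228/25 = 272/25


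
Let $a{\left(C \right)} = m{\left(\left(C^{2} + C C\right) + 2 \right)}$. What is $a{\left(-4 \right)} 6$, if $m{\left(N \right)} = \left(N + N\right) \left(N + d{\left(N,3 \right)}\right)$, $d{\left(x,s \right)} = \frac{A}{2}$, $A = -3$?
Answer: $13260$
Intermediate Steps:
$d{\left(x,s \right)} = - \frac{3}{2}$
$m{\left(N \right)} = 2 N \left(- \frac{3}{2} + N\right)$ ($m{\left(N \right)} = \left(N + N\right) \left(N - \frac{3}{2}\right) = 2 N \left(- \frac{3}{2} + N\right)$)
$a{\left(C \right)} = \left(1 + 4 C^{2}\right) \left(2 + 2 C^{2}\right)$ ($a{\left(C \right)} = \left(\left(C^{2} + C C\right) + 2\right) \left(-3 + 2 \left(\left(C^{2} + C C\right) + 2\right)\right) = \left(\left(C^{2} + C^{2}\right) + 2\right) \left(-3 + 2 \left(\left(C^{2} + C^{2}\right) + 2\right)\right) = \left(2 C^{2} + 2\right) \left(-3 + 2 \left(2 C^{2} + 2\right)\right) = \left(2 + 2 C^{2}\right) \left(-3 + 2 \left(2 + 2 C^{2}\right)\right) = \left(2 + 2 C^{2}\right) \left(-3 + \left(4 + 4 C^{2}\right)\right) = \left(2 + 2 C^{2}\right) \left(1 + 4 C^{2}\right) = \left(1 + 4 C^{2}\right) \left(2 + 2 C^{2}\right)$)
$a{\left(-4 \right)} 6 = \left(2 + 8 \left(-4\right)^{4} + 10 \left(-4\right)^{2}\right) 6 = \left(2 + 8 \cdot 256 + 10 \cdot 16\right) 6 = \left(2 + 2048 + 160\right) 6 = 2210 \cdot 6 = 13260$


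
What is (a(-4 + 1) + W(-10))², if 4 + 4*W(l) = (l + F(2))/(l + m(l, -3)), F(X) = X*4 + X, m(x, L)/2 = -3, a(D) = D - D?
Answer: 1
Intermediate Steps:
a(D) = 0
m(x, L) = -6 (m(x, L) = 2*(-3) = -6)
F(X) = 5*X (F(X) = 4*X + X = 5*X)
W(l) = -1 + (10 + l)/(4*(-6 + l)) (W(l) = -1 + ((l + 5*2)/(l - 6))/4 = -1 + ((l + 10)/(-6 + l))/4 = -1 + ((10 + l)/(-6 + l))/4 = -1 + (10 + l)/(4*(-6 + l)))
(a(-4 + 1) + W(-10))² = (0 + (34 - 3*(-10))/(4*(-6 - 10)))² = (0 + (¼)*(34 + 30)/(-16))² = (0 + (¼)*(-1/16)*64)² = (0 - 1)² = (-1)² = 1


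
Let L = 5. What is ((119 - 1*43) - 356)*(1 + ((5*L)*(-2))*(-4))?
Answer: -56280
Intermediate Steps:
((119 - 1*43) - 356)*(1 + ((5*L)*(-2))*(-4)) = ((119 - 1*43) - 356)*(1 + ((5*5)*(-2))*(-4)) = ((119 - 43) - 356)*(1 + (25*(-2))*(-4)) = (76 - 356)*(1 - 50*(-4)) = -280*(1 + 200) = -280*201 = -56280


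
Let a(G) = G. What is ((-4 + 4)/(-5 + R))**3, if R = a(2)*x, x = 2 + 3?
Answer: 0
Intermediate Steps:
x = 5
R = 10 (R = 2*5 = 10)
((-4 + 4)/(-5 + R))**3 = ((-4 + 4)/(-5 + 10))**3 = (0/5)**3 = (0*(1/5))**3 = 0**3 = 0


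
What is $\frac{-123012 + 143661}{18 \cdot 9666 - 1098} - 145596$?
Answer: $- \frac{8390690597}{57630} \approx -1.456 \cdot 10^{5}$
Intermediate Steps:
$\frac{-123012 + 143661}{18 \cdot 9666 - 1098} - 145596 = \frac{20649}{173988 - 1098} - 145596 = \frac{20649}{172890} - 145596 = 20649 \cdot \frac{1}{172890} - 145596 = \frac{6883}{57630} - 145596 = - \frac{8390690597}{57630}$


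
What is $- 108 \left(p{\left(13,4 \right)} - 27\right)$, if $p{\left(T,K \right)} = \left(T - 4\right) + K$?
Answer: $1512$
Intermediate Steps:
$p{\left(T,K \right)} = -4 + K + T$ ($p{\left(T,K \right)} = \left(-4 + T\right) + K = -4 + K + T$)
$- 108 \left(p{\left(13,4 \right)} - 27\right) = - 108 \left(\left(-4 + 4 + 13\right) - 27\right) = - 108 \left(13 - 27\right) = \left(-108\right) \left(-14\right) = 1512$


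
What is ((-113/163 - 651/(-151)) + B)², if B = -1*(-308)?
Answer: 58826660381316/605799769 ≈ 97106.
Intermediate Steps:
B = 308
((-113/163 - 651/(-151)) + B)² = ((-113/163 - 651/(-151)) + 308)² = ((-113*1/163 - 651*(-1/151)) + 308)² = ((-113/163 + 651/151) + 308)² = (89050/24613 + 308)² = (7669854/24613)² = 58826660381316/605799769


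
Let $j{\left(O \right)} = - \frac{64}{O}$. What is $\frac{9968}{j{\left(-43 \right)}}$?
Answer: $\frac{26789}{4} \approx 6697.3$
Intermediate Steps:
$\frac{9968}{j{\left(-43 \right)}} = \frac{9968}{\left(-64\right) \frac{1}{-43}} = \frac{9968}{\left(-64\right) \left(- \frac{1}{43}\right)} = \frac{9968}{\frac{64}{43}} = 9968 \cdot \frac{43}{64} = \frac{26789}{4}$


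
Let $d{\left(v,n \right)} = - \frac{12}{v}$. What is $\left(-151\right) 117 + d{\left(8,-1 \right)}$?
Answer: $- \frac{35337}{2} \approx -17669.0$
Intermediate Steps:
$\left(-151\right) 117 + d{\left(8,-1 \right)} = \left(-151\right) 117 - \frac{12}{8} = -17667 - \frac{3}{2} = - \frac{35337}{2}$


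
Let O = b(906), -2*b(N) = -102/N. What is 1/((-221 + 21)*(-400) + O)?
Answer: 302/24160017 ≈ 1.2500e-5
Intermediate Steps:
b(N) = 51/N (b(N) = -(-51)/N = 51/N)
O = 17/302 (O = 51/906 = 51*(1/906) = 17/302 ≈ 0.056291)
1/((-221 + 21)*(-400) + O) = 1/((-221 + 21)*(-400) + 17/302) = 1/(-200*(-400) + 17/302) = 1/(80000 + 17/302) = 1/(24160017/302) = 302/24160017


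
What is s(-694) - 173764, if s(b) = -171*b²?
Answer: -82533520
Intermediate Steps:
s(-694) - 173764 = -171*(-694)² - 173764 = -171*481636 - 173764 = -82359756 - 173764 = -82533520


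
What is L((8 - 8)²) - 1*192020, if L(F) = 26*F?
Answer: -192020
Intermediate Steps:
L((8 - 8)²) - 1*192020 = 26*(8 - 8)² - 1*192020 = 26*0² - 192020 = 26*0 - 192020 = 0 - 192020 = -192020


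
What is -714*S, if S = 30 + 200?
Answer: -164220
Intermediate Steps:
S = 230
-714*S = -714*230 = -164220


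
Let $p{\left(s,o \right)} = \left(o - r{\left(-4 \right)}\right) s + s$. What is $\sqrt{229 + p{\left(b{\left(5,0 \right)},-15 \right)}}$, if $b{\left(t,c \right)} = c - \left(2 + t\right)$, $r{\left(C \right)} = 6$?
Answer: $3 \sqrt{41} \approx 19.209$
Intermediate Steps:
$b{\left(t,c \right)} = -2 + c - t$
$p{\left(s,o \right)} = s + s \left(-6 + o\right)$ ($p{\left(s,o \right)} = \left(o - 6\right) s + s = \left(-6 + o\right) s + s = s \left(-6 + o\right) + s = s + s \left(-6 + o\right)$)
$\sqrt{229 + p{\left(b{\left(5,0 \right)},-15 \right)}} = \sqrt{229 + \left(-2 + 0 - 5\right) \left(-5 - 15\right)} = \sqrt{229 + \left(-2 + 0 - 5\right) \left(-20\right)} = \sqrt{229 - -140} = \sqrt{229 + 140} = \sqrt{369} = 3 \sqrt{41}$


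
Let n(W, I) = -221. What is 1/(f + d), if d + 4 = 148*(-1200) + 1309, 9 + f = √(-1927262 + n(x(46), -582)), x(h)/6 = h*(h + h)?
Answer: -176304/31085027899 - I*√1927483/31085027899 ≈ -5.6717e-6 - 4.4663e-8*I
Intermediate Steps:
x(h) = 12*h² (x(h) = 6*(h*(h + h)) = 6*(h*(2*h)) = 6*(2*h²) = 12*h²)
f = -9 + I*√1927483 (f = -9 + √(-1927262 - 221) = -9 + √(-1927483) = -9 + I*√1927483 ≈ -9.0 + 1388.3*I)
d = -176295 (d = -4 + (148*(-1200) + 1309) = -4 + (-177600 + 1309) = -4 - 176291 = -176295)
1/(f + d) = 1/((-9 + I*√1927483) - 176295) = 1/(-176304 + I*√1927483)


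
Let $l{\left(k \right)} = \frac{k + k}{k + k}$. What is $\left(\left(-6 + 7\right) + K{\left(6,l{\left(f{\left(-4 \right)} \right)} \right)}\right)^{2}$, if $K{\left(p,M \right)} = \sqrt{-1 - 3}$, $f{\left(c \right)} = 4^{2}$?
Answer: $-3 + 4 i \approx -3.0 + 4.0 i$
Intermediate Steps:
$f{\left(c \right)} = 16$
$l{\left(k \right)} = 1$ ($l{\left(k \right)} = \frac{2 k}{2 k} = 2 k \frac{1}{2 k} = 1$)
$K{\left(p,M \right)} = 2 i$ ($K{\left(p,M \right)} = \sqrt{-4} = 2 i$)
$\left(\left(-6 + 7\right) + K{\left(6,l{\left(f{\left(-4 \right)} \right)} \right)}\right)^{2} = \left(\left(-6 + 7\right) + 2 i\right)^{2} = \left(1 + 2 i\right)^{2}$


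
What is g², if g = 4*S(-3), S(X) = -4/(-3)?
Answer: 256/9 ≈ 28.444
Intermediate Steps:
S(X) = 4/3 (S(X) = -4*(-⅓) = 4/3)
g = 16/3 (g = 4*(4/3) = 16/3 ≈ 5.3333)
g² = (16/3)² = 256/9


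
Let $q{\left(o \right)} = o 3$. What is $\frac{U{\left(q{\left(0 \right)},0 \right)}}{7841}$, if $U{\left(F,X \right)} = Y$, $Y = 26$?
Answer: $\frac{26}{7841} \approx 0.0033159$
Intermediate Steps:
$q{\left(o \right)} = 3 o$
$U{\left(F,X \right)} = 26$
$\frac{U{\left(q{\left(0 \right)},0 \right)}}{7841} = \frac{26}{7841}$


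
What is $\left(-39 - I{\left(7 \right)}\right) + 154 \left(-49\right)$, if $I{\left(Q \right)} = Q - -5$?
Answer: $-7597$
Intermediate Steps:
$I{\left(Q \right)} = 5 + Q$ ($I{\left(Q \right)} = Q + 5 = 5 + Q$)
$\left(-39 - I{\left(7 \right)}\right) + 154 \left(-49\right) = \left(-39 - \left(5 + 7\right)\right) + 154 \left(-49\right) = \left(-39 - 12\right) - 7546 = -51 - 7546 = -7597$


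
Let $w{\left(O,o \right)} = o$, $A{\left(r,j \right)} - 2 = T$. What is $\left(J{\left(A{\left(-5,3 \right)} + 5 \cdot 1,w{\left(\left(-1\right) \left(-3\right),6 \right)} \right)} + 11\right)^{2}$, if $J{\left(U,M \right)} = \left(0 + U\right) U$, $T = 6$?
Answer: $32400$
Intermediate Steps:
$A{\left(r,j \right)} = 8$ ($A{\left(r,j \right)} = 2 + 6 = 8$)
$J{\left(U,M \right)} = U^{2}$ ($J{\left(U,M \right)} = U U = U^{2}$)
$\left(J{\left(A{\left(-5,3 \right)} + 5 \cdot 1,w{\left(\left(-1\right) \left(-3\right),6 \right)} \right)} + 11\right)^{2} = \left(\left(8 + 5 \cdot 1\right)^{2} + 11\right)^{2} = \left(\left(8 + 5\right)^{2} + 11\right)^{2} = \left(13^{2} + 11\right)^{2} = \left(169 + 11\right)^{2} = 180^{2} = 32400$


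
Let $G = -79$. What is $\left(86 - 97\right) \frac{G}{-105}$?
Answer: $- \frac{869}{105} \approx -8.2762$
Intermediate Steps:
$\left(86 - 97\right) \frac{G}{-105} = \left(86 - 97\right) \left(- \frac{79}{-105}\right) = - 11 \left(\left(-79\right) \left(- \frac{1}{105}\right)\right) = \left(-11\right) \frac{79}{105} = - \frac{869}{105}$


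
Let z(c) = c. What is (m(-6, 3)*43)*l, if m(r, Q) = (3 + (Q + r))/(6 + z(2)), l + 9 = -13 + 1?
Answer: 0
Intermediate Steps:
l = -21 (l = -9 + (-13 + 1) = -9 - 12 = -21)
m(r, Q) = 3/8 + Q/8 + r/8 (m(r, Q) = (3 + (Q + r))/(6 + 2) = (3 + Q + r)/8 = (3 + Q + r)*(⅛) = 3/8 + Q/8 + r/8)
(m(-6, 3)*43)*l = ((3/8 + (⅛)*3 + (⅛)*(-6))*43)*(-21) = ((3/8 + 3/8 - ¾)*43)*(-21) = (0*43)*(-21) = 0*(-21) = 0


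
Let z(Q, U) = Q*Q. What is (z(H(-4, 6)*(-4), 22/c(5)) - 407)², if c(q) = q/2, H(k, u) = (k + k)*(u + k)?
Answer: 13608721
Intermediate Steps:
H(k, u) = 2*k*(k + u) (H(k, u) = (2*k)*(k + u) = 2*k*(k + u))
c(q) = q/2 (c(q) = q*(½) = q/2)
z(Q, U) = Q²
(z(H(-4, 6)*(-4), 22/c(5)) - 407)² = (((2*(-4)*(-4 + 6))*(-4))² - 407)² = (((2*(-4)*2)*(-4))² - 407)² = ((-16*(-4))² - 407)² = (64² - 407)² = (4096 - 407)² = 3689² = 13608721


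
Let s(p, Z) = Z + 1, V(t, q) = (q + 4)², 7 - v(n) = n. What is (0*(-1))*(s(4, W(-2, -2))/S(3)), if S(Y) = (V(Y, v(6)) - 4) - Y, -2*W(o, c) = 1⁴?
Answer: 0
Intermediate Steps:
v(n) = 7 - n
W(o, c) = -½ (W(o, c) = -½*1⁴ = -½*1 = -½)
V(t, q) = (4 + q)²
s(p, Z) = 1 + Z
S(Y) = 21 - Y (S(Y) = ((4 + (7 - 1*6))² - 4) - Y = ((4 + (7 - 6))² - 4) - Y = ((4 + 1)² - 4) - Y = (5² - 4) - Y = (25 - 4) - Y = 21 - Y)
(0*(-1))*(s(4, W(-2, -2))/S(3)) = (0*(-1))*((1 - ½)/(21 - 1*3)) = 0*(1/(2*(21 - 3))) = 0*((½)/18) = 0*((½)*(1/18)) = 0*(1/36) = 0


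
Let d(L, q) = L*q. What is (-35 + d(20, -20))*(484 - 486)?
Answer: 870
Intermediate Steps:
(-35 + d(20, -20))*(484 - 486) = (-35 + 20*(-20))*(484 - 486) = (-35 - 400)*(-2) = -435*(-2) = 870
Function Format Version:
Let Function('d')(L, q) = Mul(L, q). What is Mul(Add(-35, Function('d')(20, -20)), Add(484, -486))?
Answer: 870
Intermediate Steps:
Mul(Add(-35, Function('d')(20, -20)), Add(484, -486)) = Mul(Add(-35, Mul(20, -20)), Add(484, -486)) = Mul(Add(-35, -400), -2) = Mul(-435, -2) = 870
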